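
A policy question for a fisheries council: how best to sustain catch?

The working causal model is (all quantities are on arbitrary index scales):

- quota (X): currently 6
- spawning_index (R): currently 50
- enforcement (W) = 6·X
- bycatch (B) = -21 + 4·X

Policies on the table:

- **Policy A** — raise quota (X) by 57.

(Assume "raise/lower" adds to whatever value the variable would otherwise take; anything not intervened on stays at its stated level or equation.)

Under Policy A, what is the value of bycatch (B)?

231

Policy A (X + 57):
  X = 6 + 57 = 63
  B = -21 + 4·63 = 231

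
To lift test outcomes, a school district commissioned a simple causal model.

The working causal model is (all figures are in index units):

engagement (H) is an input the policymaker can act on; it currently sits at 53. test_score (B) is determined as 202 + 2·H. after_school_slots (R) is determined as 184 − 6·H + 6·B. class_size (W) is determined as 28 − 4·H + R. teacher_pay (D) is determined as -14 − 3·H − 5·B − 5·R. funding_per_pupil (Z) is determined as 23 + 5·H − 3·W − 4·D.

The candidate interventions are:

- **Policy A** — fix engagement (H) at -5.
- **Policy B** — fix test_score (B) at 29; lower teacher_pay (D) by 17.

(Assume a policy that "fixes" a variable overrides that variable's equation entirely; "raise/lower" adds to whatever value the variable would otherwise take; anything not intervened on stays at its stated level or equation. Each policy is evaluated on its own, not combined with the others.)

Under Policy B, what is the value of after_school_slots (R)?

Policy B (B := 29, D − 17):
  H = 53
  B = 29
  R = 184 − 6·53 + 6·29 = 40

40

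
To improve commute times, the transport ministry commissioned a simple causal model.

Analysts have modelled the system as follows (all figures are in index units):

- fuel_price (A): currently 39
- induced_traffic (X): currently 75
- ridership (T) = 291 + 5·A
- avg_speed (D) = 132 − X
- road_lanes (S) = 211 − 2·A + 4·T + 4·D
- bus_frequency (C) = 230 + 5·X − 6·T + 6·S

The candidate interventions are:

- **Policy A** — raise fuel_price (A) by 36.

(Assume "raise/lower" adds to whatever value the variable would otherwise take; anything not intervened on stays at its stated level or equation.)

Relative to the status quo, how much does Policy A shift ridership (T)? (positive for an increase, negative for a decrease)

180

Baseline:
  A = 39
  T = 291 + 5·39 = 486
Policy A (A + 36):
  A = 39 + 36 = 75
  T = 291 + 5·75 = 666
Change in T: 666 − 486 = 180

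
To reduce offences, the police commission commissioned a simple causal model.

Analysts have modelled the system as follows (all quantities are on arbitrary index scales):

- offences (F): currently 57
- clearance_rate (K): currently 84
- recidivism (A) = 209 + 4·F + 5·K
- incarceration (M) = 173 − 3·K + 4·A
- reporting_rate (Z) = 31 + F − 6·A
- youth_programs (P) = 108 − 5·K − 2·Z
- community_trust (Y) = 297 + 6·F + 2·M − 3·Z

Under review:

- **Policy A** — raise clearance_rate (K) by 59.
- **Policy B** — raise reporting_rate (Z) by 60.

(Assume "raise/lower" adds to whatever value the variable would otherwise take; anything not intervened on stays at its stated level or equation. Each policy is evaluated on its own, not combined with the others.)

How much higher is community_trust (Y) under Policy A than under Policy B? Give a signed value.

Policy A (K + 59):
  F = 57
  K = 84 + 59 = 143
  A = 209 + 4·57 + 5·143 = 1152
  M = 173 − 3·143 + 4·1152 = 4352
  Z = 31 + 57 − 6·1152 = -6824
  Y = 297 + 6·57 + 2·4352 − 3·(-6824) = 29815
Policy B (Z + 60):
  F = 57
  K = 84
  A = 209 + 4·57 + 5·84 = 857
  M = 173 − 3·84 + 4·857 = 3349
  Z = 31 + 57 − 6·857 (+60 from intervention) = -4994
  Y = 297 + 6·57 + 2·3349 − 3·(-4994) = 22319
Y: 29815 − 22319 = 7496

7496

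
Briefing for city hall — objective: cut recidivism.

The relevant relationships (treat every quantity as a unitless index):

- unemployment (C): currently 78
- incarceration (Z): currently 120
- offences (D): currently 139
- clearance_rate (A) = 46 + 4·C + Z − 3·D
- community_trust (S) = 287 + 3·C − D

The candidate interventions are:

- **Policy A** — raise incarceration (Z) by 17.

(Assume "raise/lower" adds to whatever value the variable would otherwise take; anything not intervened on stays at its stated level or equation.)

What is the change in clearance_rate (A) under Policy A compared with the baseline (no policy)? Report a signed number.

17

Baseline:
  C = 78
  Z = 120
  D = 139
  A = 46 + 4·78 + 120 − 3·139 = 61
Policy A (Z + 17):
  C = 78
  Z = 120 + 17 = 137
  D = 139
  A = 46 + 4·78 + 137 − 3·139 = 78
Change in A: 78 − 61 = 17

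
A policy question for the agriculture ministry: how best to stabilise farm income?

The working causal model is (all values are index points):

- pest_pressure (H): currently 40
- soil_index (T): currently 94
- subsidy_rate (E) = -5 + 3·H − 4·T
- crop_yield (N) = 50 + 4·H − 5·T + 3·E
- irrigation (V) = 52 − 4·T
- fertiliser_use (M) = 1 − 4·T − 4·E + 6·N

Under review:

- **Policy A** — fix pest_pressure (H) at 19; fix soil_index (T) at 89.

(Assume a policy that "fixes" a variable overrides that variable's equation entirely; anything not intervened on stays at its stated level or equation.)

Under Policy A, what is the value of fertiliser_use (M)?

-6525

Policy A (H := 19, T := 89):
  H = 19
  T = 89
  E = -5 + 3·19 − 4·89 = -304
  N = 50 + 4·19 − 5·89 + 3·(-304) = -1231
  M = 1 − 4·89 − 4·(-304) + 6·(-1231) = -6525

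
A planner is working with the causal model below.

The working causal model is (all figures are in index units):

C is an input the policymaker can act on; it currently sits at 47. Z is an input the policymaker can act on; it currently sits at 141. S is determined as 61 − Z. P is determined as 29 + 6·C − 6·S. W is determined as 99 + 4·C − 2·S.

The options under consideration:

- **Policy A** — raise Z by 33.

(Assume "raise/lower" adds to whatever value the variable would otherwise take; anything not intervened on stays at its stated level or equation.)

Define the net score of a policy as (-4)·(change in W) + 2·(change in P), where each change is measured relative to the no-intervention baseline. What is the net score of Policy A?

132

Baseline:
  C = 47
  Z = 141
  S = 61 − 141 = -80
  P = 29 + 6·47 − 6·(-80) = 791
  W = 99 + 4·47 − 2·(-80) = 447
Policy A (Z + 33):
  C = 47
  Z = 141 + 33 = 174
  S = 61 − 174 = -113
  P = 29 + 6·47 − 6·(-113) = 989
  W = 99 + 4·47 − 2·(-113) = 513
ΔW = 513 − 447 = 66; ΔP = 989 − 791 = 198
Score = (-4)·66 + 2·198 = 132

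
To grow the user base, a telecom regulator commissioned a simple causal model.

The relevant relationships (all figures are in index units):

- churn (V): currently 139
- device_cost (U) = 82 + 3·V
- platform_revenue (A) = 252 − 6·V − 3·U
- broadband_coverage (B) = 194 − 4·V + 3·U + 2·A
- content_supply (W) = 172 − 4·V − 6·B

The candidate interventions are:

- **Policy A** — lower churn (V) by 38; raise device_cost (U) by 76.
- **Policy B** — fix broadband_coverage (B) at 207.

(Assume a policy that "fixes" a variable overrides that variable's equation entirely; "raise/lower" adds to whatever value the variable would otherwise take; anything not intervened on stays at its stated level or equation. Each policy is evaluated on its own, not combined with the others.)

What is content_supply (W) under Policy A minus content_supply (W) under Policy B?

15200

Policy A (V − 38, U + 76):
  V = 139 − 38 = 101
  U = 82 + 3·101 (+76 from intervention) = 461
  A = 252 − 6·101 − 3·461 = -1737
  B = 194 − 4·101 + 3·461 + 2·(-1737) = -2301
  W = 172 − 4·101 − 6·(-2301) = 13574
Policy B (B := 207):
  V = 139
  U = 82 + 3·139 = 499
  A = 252 − 6·139 − 3·499 = -2079
  B = 207
  W = 172 − 4·139 − 6·207 = -1626
W: 13574 − (-1626) = 15200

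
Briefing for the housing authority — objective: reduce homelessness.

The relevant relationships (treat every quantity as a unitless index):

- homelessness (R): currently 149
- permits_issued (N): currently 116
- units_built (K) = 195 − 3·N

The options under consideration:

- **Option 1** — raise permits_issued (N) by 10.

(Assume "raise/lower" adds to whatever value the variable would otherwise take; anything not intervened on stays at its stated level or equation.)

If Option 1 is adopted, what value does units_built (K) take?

-183

Option 1 (N + 10):
  N = 116 + 10 = 126
  K = 195 − 3·126 = -183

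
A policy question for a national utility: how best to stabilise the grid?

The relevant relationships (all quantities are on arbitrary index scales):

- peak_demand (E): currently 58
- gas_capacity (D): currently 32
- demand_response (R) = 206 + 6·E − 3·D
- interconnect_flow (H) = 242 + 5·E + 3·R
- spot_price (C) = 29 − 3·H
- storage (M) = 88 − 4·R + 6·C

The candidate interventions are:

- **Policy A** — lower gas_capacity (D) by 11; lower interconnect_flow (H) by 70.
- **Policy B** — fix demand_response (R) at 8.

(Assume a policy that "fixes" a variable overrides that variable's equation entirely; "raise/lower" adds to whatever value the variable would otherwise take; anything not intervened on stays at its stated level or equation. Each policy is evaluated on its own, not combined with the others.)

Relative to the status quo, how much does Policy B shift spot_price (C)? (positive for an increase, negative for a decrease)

4050

Baseline:
  E = 58
  D = 32
  R = 206 + 6·58 − 3·32 = 458
  H = 242 + 5·58 + 3·458 = 1906
  C = 29 − 3·1906 = -5689
Policy B (R := 8):
  E = 58
  D = 32
  R = 8
  H = 242 + 5·58 + 3·8 = 556
  C = 29 − 3·556 = -1639
Change in C: -1639 − (-5689) = 4050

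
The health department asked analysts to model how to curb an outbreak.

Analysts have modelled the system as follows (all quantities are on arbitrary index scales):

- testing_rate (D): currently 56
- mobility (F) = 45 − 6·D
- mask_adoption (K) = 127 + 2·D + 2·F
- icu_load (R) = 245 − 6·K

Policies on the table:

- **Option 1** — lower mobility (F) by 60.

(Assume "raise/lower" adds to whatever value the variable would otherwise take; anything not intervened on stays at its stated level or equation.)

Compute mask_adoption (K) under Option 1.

Option 1 (F − 60):
  D = 56
  F = 45 − 6·56 (−60 from intervention) = -351
  K = 127 + 2·56 + 2·(-351) = -463

-463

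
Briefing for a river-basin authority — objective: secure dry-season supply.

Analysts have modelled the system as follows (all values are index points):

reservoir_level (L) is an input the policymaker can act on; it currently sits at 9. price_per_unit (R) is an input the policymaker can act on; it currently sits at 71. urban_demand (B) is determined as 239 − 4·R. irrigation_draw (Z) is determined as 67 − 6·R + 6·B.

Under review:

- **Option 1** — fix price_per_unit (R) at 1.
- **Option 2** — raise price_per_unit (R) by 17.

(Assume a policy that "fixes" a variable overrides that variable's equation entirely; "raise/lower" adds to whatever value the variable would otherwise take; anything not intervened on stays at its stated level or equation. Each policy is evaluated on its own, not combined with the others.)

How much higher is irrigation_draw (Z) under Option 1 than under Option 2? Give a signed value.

2610

Option 1 (R := 1):
  R = 1
  B = 239 − 4·1 = 235
  Z = 67 − 6·1 + 6·235 = 1471
Option 2 (R + 17):
  R = 71 + 17 = 88
  B = 239 − 4·88 = -113
  Z = 67 − 6·88 + 6·(-113) = -1139
Z: 1471 − (-1139) = 2610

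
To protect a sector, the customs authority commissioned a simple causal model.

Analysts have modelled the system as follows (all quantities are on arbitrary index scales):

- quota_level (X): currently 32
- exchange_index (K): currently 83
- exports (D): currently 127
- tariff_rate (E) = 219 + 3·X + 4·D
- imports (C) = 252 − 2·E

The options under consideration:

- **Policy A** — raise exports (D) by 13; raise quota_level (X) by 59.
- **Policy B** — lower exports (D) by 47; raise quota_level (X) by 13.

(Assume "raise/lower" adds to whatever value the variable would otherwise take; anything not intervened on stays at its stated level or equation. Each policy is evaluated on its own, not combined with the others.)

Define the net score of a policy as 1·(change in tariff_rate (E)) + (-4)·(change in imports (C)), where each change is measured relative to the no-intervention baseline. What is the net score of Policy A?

Baseline:
  X = 32
  D = 127
  E = 219 + 3·32 + 4·127 = 823
  C = 252 − 2·823 = -1394
Policy A (D + 13, X + 59):
  X = 32 + 59 = 91
  D = 127 + 13 = 140
  E = 219 + 3·91 + 4·140 = 1052
  C = 252 − 2·1052 = -1852
ΔE = 1052 − 823 = 229; ΔC = -1852 − (-1394) = -458
Score = 1·229 + (-4)·(-458) = 2061

2061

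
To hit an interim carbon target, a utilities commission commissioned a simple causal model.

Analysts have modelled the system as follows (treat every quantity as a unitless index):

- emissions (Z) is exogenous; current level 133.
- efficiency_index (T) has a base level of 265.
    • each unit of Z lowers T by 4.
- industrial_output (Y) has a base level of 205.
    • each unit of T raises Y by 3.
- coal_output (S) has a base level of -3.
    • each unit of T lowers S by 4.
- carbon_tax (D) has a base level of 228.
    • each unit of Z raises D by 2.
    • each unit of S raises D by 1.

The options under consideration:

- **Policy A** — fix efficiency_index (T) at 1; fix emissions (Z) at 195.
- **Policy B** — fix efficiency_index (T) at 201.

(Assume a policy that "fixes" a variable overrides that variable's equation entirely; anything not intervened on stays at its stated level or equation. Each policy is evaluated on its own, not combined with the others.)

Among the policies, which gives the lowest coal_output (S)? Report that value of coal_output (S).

Policy A (T := 1, Z := 195):
  Z = 195
  T = 1
  S = -3 − 4·1 = -7
Policy B (T := 201):
  Z = 133
  T = 201
  S = -3 − 4·201 = -807
Comparing — Policy A: S=-7, Policy B: S=-807. Lowest is -807 (Policy B).

-807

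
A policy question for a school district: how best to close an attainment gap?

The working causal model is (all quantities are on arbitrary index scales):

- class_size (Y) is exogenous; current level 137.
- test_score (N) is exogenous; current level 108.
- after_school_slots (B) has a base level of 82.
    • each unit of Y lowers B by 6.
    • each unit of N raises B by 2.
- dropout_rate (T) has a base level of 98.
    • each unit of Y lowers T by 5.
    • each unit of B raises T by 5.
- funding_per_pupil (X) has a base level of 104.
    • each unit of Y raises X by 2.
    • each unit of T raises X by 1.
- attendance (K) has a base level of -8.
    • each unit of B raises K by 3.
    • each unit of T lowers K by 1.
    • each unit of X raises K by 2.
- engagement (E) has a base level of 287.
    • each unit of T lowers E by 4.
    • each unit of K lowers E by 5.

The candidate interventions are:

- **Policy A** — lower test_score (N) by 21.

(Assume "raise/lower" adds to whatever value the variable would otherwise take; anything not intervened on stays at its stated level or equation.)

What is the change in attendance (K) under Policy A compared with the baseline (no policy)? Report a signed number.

Baseline:
  Y = 137
  N = 108
  B = 82 − 6·137 + 2·108 = -524
  T = 98 − 5·137 + 5·(-524) = -3207
  X = 104 + 2·137 + (-3207) = -2829
  K = -8 + 3·(-524) − (-3207) + 2·(-2829) = -4031
Policy A (N − 21):
  Y = 137
  N = 108 − 21 = 87
  B = 82 − 6·137 + 2·87 = -566
  T = 98 − 5·137 + 5·(-566) = -3417
  X = 104 + 2·137 + (-3417) = -3039
  K = -8 + 3·(-566) − (-3417) + 2·(-3039) = -4367
Change in K: -4367 − (-4031) = -336

-336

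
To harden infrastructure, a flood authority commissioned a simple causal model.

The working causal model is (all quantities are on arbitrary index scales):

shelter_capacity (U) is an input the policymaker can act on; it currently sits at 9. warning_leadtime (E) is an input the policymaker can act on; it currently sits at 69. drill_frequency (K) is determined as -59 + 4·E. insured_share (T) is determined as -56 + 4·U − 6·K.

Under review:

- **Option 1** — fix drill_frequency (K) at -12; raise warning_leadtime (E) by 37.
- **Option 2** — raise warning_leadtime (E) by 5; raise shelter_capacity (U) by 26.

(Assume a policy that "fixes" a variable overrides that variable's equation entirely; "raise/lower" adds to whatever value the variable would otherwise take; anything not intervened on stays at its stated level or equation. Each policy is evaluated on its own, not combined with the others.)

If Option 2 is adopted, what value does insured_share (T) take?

Option 2 (E + 5, U + 26):
  U = 9 + 26 = 35
  E = 69 + 5 = 74
  K = -59 + 4·74 = 237
  T = -56 + 4·35 − 6·237 = -1338

-1338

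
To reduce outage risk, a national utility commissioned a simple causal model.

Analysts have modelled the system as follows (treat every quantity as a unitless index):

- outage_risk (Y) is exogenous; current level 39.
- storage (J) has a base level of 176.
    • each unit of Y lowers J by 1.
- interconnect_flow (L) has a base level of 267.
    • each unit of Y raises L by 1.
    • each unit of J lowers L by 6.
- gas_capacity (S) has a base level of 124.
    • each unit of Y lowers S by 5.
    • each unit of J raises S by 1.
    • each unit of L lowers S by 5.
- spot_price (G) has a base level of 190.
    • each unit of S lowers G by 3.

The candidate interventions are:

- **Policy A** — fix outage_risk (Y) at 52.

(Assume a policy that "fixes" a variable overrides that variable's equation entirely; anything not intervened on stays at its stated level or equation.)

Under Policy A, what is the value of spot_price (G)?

Policy A (Y := 52):
  Y = 52
  J = 176 − 52 = 124
  L = 267 + 52 − 6·124 = -425
  S = 124 − 5·52 + 124 − 5·(-425) = 2113
  G = 190 − 3·2113 = -6149

-6149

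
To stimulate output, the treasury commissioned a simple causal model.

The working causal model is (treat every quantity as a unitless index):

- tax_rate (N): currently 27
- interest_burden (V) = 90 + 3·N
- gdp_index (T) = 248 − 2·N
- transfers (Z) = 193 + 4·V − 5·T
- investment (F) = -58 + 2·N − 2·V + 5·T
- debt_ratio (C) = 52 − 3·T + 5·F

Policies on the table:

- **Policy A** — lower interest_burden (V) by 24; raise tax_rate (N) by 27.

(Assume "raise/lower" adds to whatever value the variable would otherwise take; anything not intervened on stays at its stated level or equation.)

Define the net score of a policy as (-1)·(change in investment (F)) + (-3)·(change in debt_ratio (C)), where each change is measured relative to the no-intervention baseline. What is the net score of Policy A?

Baseline:
  N = 27
  V = 90 + 3·27 = 171
  T = 248 − 2·27 = 194
  F = -58 + 2·27 − 2·171 + 5·194 = 624
  C = 52 − 3·194 + 5·624 = 2590
Policy A (V − 24, N + 27):
  N = 27 + 27 = 54
  V = 90 + 3·54 (−24 from intervention) = 228
  T = 248 − 2·54 = 140
  F = -58 + 2·54 − 2·228 + 5·140 = 294
  C = 52 − 3·140 + 5·294 = 1102
ΔF = 294 − 624 = -330; ΔC = 1102 − 2590 = -1488
Score = (-1)·(-330) + (-3)·(-1488) = 4794

4794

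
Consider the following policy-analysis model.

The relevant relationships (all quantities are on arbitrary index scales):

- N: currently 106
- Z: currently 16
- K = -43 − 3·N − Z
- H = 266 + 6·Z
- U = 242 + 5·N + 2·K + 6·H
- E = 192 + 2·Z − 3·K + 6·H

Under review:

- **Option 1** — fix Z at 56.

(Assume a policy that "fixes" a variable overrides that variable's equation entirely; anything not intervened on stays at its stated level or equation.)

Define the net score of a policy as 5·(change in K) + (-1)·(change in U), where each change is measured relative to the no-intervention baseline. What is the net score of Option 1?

Baseline:
  N = 106
  Z = 16
  K = -43 − 3·106 − 16 = -377
  H = 266 + 6·16 = 362
  U = 242 + 5·106 + 2·(-377) + 6·362 = 2190
Option 1 (Z := 56):
  N = 106
  Z = 56
  K = -43 − 3·106 − 56 = -417
  H = 266 + 6·56 = 602
  U = 242 + 5·106 + 2·(-417) + 6·602 = 3550
ΔK = -417 − (-377) = -40; ΔU = 3550 − 2190 = 1360
Score = 5·(-40) + (-1)·1360 = -1560

-1560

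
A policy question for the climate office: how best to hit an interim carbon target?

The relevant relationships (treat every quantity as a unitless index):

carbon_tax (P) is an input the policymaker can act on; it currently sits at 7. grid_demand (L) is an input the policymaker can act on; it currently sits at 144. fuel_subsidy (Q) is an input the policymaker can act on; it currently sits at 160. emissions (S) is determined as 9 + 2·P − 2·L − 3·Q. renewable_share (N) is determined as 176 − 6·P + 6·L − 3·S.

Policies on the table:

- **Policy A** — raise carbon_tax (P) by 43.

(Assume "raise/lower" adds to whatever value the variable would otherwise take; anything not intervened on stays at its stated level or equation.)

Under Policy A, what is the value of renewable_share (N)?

2717

Policy A (P + 43):
  P = 7 + 43 = 50
  L = 144
  Q = 160
  S = 9 + 2·50 − 2·144 − 3·160 = -659
  N = 176 − 6·50 + 6·144 − 3·(-659) = 2717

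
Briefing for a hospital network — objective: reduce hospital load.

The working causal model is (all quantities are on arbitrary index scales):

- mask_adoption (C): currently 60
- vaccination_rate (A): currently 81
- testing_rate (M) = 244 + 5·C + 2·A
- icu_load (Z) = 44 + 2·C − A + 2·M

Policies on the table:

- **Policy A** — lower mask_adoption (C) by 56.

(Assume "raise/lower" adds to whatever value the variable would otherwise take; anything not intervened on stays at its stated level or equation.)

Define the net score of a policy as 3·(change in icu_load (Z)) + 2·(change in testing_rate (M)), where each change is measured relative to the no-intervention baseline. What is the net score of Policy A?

Baseline:
  C = 60
  A = 81
  M = 244 + 5·60 + 2·81 = 706
  Z = 44 + 2·60 − 81 + 2·706 = 1495
Policy A (C − 56):
  C = 60 − 56 = 4
  A = 81
  M = 244 + 5·4 + 2·81 = 426
  Z = 44 + 2·4 − 81 + 2·426 = 823
ΔZ = 823 − 1495 = -672; ΔM = 426 − 706 = -280
Score = 3·(-672) + 2·(-280) = -2576

-2576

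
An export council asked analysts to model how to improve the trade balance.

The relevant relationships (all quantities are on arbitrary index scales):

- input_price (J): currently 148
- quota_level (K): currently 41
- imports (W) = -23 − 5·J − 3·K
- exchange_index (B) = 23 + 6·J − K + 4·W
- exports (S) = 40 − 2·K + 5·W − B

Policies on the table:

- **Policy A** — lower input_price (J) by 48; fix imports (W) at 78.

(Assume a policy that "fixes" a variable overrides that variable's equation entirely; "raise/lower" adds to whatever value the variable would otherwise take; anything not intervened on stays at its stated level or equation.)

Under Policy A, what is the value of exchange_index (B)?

Policy A (J − 48, W := 78):
  J = 148 − 48 = 100
  K = 41
  W = 78
  B = 23 + 6·100 − 41 + 4·78 = 894

894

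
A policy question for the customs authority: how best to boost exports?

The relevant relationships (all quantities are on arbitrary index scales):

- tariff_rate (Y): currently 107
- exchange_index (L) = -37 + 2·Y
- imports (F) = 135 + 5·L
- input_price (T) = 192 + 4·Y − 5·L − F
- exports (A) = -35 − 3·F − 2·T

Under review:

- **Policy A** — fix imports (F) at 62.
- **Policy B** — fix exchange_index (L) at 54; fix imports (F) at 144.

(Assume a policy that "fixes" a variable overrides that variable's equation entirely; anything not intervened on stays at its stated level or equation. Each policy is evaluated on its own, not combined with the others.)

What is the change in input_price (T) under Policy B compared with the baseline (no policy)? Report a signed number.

Baseline:
  Y = 107
  L = -37 + 2·107 = 177
  F = 135 + 5·177 = 1020
  T = 192 + 4·107 − 5·177 − 1020 = -1285
Policy B (L := 54, F := 144):
  Y = 107
  L = 54
  F = 144
  T = 192 + 4·107 − 5·54 − 144 = 206
Change in T: 206 − (-1285) = 1491

1491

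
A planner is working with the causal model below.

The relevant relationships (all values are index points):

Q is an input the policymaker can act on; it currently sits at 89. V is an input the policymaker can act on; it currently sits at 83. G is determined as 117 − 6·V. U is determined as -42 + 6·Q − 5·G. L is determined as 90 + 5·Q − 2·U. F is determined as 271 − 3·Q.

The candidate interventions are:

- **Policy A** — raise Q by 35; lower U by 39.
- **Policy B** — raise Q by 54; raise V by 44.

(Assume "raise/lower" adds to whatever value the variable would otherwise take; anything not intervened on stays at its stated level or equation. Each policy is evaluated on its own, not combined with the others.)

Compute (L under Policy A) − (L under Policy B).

Policy A (Q + 35, U − 39):
  Q = 89 + 35 = 124
  V = 83
  G = 117 − 6·83 = -381
  U = -42 + 6·124 − 5·(-381) (−39 from intervention) = 2568
  L = 90 + 5·124 − 2·2568 = -4426
Policy B (Q + 54, V + 44):
  Q = 89 + 54 = 143
  V = 83 + 44 = 127
  G = 117 − 6·127 = -645
  U = -42 + 6·143 − 5·(-645) = 4041
  L = 90 + 5·143 − 2·4041 = -7277
L: -4426 − (-7277) = 2851

2851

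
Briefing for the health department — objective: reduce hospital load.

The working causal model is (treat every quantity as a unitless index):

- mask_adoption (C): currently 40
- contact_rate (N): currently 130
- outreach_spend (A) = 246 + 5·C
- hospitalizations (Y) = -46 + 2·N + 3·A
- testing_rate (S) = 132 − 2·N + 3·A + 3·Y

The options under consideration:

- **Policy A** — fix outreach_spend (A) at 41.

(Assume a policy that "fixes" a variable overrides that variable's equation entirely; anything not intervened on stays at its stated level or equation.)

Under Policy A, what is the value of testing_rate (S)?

Policy A (A := 41):
  C = 40
  N = 130
  A = 41
  Y = -46 + 2·130 + 3·41 = 337
  S = 132 − 2·130 + 3·41 + 3·337 = 1006

1006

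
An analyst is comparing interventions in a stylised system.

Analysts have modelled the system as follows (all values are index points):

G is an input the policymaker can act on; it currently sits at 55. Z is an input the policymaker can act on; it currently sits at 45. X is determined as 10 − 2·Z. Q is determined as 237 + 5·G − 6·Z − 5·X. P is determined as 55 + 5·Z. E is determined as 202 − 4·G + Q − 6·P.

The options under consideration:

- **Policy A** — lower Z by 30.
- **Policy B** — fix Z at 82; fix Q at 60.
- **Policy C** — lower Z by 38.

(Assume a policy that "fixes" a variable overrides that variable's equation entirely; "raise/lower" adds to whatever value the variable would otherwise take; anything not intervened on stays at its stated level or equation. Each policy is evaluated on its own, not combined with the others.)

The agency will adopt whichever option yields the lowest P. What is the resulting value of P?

Policy A (Z − 30):
  Z = 45 − 30 = 15
  P = 55 + 5·15 = 130
Policy B (Z := 82, Q := 60):
  Z = 82
  P = 55 + 5·82 = 465
Policy C (Z − 38):
  Z = 45 − 38 = 7
  P = 55 + 5·7 = 90
Comparing — Policy A: P=130, Policy B: P=465, Policy C: P=90. Lowest is 90 (Policy C).

90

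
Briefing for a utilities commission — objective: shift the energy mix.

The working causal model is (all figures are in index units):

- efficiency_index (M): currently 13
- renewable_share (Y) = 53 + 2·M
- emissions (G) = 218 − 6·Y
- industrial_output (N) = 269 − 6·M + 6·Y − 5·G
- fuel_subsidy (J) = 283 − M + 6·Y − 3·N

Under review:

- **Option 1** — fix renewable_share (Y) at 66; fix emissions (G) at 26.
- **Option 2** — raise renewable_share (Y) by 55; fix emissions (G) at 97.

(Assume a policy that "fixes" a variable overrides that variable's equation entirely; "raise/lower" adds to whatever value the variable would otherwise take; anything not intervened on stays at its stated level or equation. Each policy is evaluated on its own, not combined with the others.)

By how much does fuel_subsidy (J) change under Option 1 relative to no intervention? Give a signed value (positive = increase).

4386

Baseline:
  M = 13
  Y = 53 + 2·13 = 79
  G = 218 − 6·79 = -256
  N = 269 − 6·13 + 6·79 − 5·(-256) = 1945
  J = 283 − 13 + 6·79 − 3·1945 = -5091
Option 1 (Y := 66, G := 26):
  M = 13
  Y = 66
  G = 26
  N = 269 − 6·13 + 6·66 − 5·26 = 457
  J = 283 − 13 + 6·66 − 3·457 = -705
Change in J: -705 − (-5091) = 4386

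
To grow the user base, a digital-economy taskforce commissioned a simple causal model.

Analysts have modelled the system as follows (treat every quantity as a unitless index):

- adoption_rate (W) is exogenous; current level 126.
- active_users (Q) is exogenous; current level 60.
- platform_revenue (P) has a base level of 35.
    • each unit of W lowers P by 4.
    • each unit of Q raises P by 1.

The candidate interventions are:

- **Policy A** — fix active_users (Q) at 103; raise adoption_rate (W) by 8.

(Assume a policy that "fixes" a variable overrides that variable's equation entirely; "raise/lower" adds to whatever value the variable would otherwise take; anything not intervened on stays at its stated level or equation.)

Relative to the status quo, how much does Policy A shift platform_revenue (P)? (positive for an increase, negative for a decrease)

11

Baseline:
  W = 126
  Q = 60
  P = 35 − 4·126 + 60 = -409
Policy A (Q := 103, W + 8):
  W = 126 + 8 = 134
  Q = 103
  P = 35 − 4·134 + 103 = -398
Change in P: -398 − (-409) = 11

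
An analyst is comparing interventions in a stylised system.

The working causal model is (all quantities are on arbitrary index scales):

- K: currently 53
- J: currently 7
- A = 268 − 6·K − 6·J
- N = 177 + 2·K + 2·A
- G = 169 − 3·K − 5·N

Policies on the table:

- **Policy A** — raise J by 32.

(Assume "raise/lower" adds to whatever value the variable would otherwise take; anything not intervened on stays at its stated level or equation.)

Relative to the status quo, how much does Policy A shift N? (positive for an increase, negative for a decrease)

-384

Baseline:
  K = 53
  J = 7
  A = 268 − 6·53 − 6·7 = -92
  N = 177 + 2·53 + 2·(-92) = 99
Policy A (J + 32):
  K = 53
  J = 7 + 32 = 39
  A = 268 − 6·53 − 6·39 = -284
  N = 177 + 2·53 + 2·(-284) = -285
Change in N: -285 − 99 = -384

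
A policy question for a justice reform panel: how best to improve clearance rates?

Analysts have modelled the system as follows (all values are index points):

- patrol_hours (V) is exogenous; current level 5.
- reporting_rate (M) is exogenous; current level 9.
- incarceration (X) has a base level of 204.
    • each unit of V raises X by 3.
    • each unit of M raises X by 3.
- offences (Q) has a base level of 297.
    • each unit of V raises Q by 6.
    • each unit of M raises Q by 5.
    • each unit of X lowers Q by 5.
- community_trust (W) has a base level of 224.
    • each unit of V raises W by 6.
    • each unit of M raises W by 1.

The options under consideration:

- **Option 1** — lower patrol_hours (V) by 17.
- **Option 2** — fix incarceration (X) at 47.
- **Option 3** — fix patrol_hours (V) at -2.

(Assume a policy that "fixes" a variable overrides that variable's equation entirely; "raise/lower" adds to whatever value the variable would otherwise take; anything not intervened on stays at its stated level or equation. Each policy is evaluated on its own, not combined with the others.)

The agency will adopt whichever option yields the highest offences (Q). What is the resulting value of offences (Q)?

Option 1 (V − 17):
  V = 5 − 17 = -12
  M = 9
  X = 204 + 3·(-12) + 3·9 = 195
  Q = 297 + 6·(-12) + 5·9 − 5·195 = -705
Option 2 (X := 47):
  V = 5
  M = 9
  X = 47
  Q = 297 + 6·5 + 5·9 − 5·47 = 137
Option 3 (V := -2):
  V = -2
  M = 9
  X = 204 + 3·(-2) + 3·9 = 225
  Q = 297 + 6·(-2) + 5·9 − 5·225 = -795
Comparing — Option 1: Q=-705, Option 2: Q=137, Option 3: Q=-795. Highest is 137 (Option 2).

137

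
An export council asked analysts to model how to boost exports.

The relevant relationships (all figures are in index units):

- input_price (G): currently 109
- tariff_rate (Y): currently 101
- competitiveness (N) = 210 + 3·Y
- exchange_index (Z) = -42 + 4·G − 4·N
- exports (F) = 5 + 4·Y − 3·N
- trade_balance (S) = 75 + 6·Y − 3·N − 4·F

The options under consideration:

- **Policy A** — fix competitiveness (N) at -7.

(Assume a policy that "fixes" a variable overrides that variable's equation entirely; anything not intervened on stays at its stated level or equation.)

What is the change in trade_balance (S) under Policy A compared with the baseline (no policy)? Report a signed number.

Baseline:
  Y = 101
  N = 210 + 3·101 = 513
  F = 5 + 4·101 − 3·513 = -1130
  S = 75 + 6·101 − 3·513 − 4·(-1130) = 3662
Policy A (N := -7):
  Y = 101
  N = -7
  F = 5 + 4·101 − 3·(-7) = 430
  S = 75 + 6·101 − 3·(-7) − 4·430 = -1018
Change in S: -1018 − 3662 = -4680

-4680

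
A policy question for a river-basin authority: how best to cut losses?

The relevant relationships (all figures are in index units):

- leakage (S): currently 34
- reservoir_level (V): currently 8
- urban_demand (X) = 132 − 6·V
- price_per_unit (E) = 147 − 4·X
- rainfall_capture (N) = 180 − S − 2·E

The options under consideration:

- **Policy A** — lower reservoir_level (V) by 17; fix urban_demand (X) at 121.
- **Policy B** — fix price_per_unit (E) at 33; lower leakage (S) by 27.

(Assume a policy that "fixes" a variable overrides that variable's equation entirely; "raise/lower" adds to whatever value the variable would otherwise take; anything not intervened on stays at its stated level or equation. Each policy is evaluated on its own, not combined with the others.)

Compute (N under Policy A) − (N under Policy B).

713

Policy A (V − 17, X := 121):
  S = 34
  V = 8 − 17 = -9
  X = 121
  E = 147 − 4·121 = -337
  N = 180 − 34 − 2·(-337) = 820
Policy B (E := 33, S − 27):
  S = 34 − 27 = 7
  V = 8
  X = 132 − 6·8 = 84
  E = 33
  N = 180 − 7 − 2·33 = 107
N: 820 − 107 = 713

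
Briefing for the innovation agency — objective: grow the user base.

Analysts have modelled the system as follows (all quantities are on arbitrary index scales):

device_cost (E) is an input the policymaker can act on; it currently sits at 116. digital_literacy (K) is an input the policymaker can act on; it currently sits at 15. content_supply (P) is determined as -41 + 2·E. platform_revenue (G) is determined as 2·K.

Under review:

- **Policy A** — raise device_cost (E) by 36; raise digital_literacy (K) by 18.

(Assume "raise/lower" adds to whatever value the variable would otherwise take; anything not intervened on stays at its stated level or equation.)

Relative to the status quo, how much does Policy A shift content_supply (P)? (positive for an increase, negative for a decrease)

Baseline:
  E = 116
  P = -41 + 2·116 = 191
Policy A (E + 36, K + 18):
  E = 116 + 36 = 152
  P = -41 + 2·152 = 263
Change in P: 263 − 191 = 72

72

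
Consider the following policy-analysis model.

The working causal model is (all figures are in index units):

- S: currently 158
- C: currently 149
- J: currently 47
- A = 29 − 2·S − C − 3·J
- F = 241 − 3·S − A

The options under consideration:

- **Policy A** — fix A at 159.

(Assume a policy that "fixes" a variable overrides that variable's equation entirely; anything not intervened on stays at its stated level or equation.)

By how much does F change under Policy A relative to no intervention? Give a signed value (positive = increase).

Baseline:
  S = 158
  C = 149
  J = 47
  A = 29 − 2·158 − 149 − 3·47 = -577
  F = 241 − 3·158 − (-577) = 344
Policy A (A := 159):
  S = 158
  C = 149
  J = 47
  A = 159
  F = 241 − 3·158 − 159 = -392
Change in F: -392 − 344 = -736

-736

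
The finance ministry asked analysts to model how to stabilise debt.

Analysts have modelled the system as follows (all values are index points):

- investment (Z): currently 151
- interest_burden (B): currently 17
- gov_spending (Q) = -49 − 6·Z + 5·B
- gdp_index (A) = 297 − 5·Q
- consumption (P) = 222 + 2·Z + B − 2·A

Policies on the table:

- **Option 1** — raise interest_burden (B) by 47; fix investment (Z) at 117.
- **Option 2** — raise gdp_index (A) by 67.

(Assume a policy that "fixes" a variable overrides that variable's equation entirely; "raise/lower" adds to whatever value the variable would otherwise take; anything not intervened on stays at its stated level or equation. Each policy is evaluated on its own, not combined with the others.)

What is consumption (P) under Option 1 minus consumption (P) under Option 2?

Option 1 (B + 47, Z := 117):
  Z = 117
  B = 17 + 47 = 64
  Q = -49 − 6·117 + 5·64 = -431
  A = 297 − 5·(-431) = 2452
  P = 222 + 2·117 + 64 − 2·2452 = -4384
Option 2 (A + 67):
  Z = 151
  B = 17
  Q = -49 − 6·151 + 5·17 = -870
  A = 297 − 5·(-870) (+67 from intervention) = 4714
  P = 222 + 2·151 + 17 − 2·4714 = -8887
P: -4384 − (-8887) = 4503

4503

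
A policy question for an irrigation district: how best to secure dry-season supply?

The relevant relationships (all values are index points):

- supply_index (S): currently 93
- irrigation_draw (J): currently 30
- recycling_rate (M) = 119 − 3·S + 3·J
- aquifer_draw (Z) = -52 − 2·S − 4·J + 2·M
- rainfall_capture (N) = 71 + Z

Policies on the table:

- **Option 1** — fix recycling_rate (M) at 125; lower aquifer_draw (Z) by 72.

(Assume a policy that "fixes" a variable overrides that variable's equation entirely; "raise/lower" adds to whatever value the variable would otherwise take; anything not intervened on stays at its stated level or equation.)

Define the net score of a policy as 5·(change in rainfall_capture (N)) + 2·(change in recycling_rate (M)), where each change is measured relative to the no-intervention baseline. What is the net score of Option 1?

1980

Baseline:
  S = 93
  J = 30
  M = 119 − 3·93 + 3·30 = -70
  Z = -52 − 2·93 − 4·30 + 2·(-70) = -498
  N = 71 + (-498) = -427
Option 1 (M := 125, Z − 72):
  S = 93
  J = 30
  M = 125
  Z = -52 − 2·93 − 4·30 + 2·125 (−72 from intervention) = -180
  N = 71 + (-180) = -109
ΔN = -109 − (-427) = 318; ΔM = 125 − (-70) = 195
Score = 5·318 + 2·195 = 1980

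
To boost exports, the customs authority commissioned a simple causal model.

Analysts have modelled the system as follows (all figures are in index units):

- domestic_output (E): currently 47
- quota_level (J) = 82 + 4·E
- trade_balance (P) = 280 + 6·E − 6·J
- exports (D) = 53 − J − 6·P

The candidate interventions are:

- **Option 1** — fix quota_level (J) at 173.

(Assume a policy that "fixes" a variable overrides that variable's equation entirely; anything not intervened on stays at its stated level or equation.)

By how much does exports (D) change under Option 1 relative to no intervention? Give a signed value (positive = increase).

Baseline:
  E = 47
  J = 82 + 4·47 = 270
  P = 280 + 6·47 − 6·270 = -1058
  D = 53 − 270 − 6·(-1058) = 6131
Option 1 (J := 173):
  E = 47
  J = 173
  P = 280 + 6·47 − 6·173 = -476
  D = 53 − 173 − 6·(-476) = 2736
Change in D: 2736 − 6131 = -3395

-3395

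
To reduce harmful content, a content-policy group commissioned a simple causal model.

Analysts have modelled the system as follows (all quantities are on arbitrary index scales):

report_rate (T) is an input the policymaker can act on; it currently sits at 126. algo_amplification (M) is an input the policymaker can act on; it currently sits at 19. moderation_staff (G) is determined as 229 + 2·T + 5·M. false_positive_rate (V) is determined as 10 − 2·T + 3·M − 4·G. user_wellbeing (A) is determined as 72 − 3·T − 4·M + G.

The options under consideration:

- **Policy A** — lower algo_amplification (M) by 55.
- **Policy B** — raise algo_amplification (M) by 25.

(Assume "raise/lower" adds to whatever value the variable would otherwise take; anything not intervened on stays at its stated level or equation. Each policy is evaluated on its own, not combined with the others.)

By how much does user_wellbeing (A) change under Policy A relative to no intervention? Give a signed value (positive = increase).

Baseline:
  T = 126
  M = 19
  G = 229 + 2·126 + 5·19 = 576
  A = 72 − 3·126 − 4·19 + 576 = 194
Policy A (M − 55):
  T = 126
  M = 19 − 55 = -36
  G = 229 + 2·126 + 5·(-36) = 301
  A = 72 − 3·126 − 4·(-36) + 301 = 139
Change in A: 139 − 194 = -55

-55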